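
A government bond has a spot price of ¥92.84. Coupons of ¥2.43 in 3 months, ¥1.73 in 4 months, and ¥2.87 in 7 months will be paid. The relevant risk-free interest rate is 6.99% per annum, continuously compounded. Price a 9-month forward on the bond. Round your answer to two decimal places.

PV(coupons) I = 2.43·e^(−0.0699·3/12) + 1.73·e^(−0.0699·4/12) + 2.87·e^(−0.0699·7/12)
I = 2.3879 + 1.6902 + 2.7553 = 6.8334
F = (S − I)·e^(rT) = (92.84 − 6.8334) · e^(0.0699·9/12)
= 86.0066 · e^0.052425 = 86.0066 × 1.053824 = ¥90.64

¥90.64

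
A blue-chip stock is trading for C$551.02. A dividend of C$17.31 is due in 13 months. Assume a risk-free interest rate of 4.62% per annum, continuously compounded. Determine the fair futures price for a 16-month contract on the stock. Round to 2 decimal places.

PV(dividends) I = 17.31·e^(−0.0462·13/12)
I = 16.4650
F = (S − I)·e^(rT) = (551.02 − 16.4650) · e^(0.0462·16/12)
= 534.5550 · e^0.061600 = 534.5550 × 1.063537 = C$568.52

C$568.52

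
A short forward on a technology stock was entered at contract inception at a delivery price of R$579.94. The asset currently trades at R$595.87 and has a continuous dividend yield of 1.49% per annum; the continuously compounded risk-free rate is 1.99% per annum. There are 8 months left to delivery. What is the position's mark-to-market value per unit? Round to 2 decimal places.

-R$17.68

Current fair forward for the remaining 8 months: F = S·e^((r − q)·T), (r − q) = 0.0199 − 0.0149 = 0.0050
F = 595.87 · e^(0.0050 × 8/12) = 595.87 × 1.003339 = 597.8596
Value of long forward = (F − K)·e^(−rT) = (597.8596 − 579.94) · e^(−0.0199·8/12)
= 17.9196 × 0.986821 = 17.68
Short position value = −(long value) = -R$17.68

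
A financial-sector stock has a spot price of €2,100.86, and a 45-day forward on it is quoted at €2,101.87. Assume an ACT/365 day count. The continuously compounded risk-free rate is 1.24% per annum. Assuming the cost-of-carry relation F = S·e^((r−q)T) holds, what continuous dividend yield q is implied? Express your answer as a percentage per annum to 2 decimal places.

From F = S·e^((r−q)T): (r − q) = ln(F/S)/T
ln(2101.87/2100.86) = ln(1.000481) = 0.000481
(r − q) = 0.000481 / (45/365) = 0.003901
q = r − ln(F/S)/T = 0.0124 − 0.003901 = 0.008499
q = 0.85%

0.85%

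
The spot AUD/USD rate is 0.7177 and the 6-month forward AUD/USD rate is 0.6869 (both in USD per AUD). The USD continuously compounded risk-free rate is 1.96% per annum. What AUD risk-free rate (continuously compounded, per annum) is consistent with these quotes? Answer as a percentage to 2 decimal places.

F = S·e^((r_USD − r_AUD)T) ⇒ r_AUD = r_USD − ln(F/S)/T
ln(0.6869/0.7177) = -0.043863; /(6/12) = -0.087726
r_AUD = 0.0196 + 0.087726 = 0.107326
r_AUD = 10.73%

10.73%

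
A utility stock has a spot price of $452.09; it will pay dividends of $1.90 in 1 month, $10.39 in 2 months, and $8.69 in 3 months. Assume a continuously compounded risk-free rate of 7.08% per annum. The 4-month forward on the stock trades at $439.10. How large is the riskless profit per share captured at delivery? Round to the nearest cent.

$2.60 per share

PV(dividends) I = 1.90·e^(−0.0708·1/12) + 10.39·e^(−0.0708·2/12) + 8.69·e^(−0.0708·3/12) = 20.6945
Fair forward F* = (S − I)·e^(rT) = (452.09 − 20.6945)·e^0.023600 = 431.3955 × 1.023881 = 441.6977
Market $439.10 < fair 441.6977: forward underpriced → reverse cash-and-carry (short the stock, invest proceeds at r, pay the dividends, go long the forward).
Profit at T = |F_mkt − F*| = |439.10 − 441.6977| = $2.60 per share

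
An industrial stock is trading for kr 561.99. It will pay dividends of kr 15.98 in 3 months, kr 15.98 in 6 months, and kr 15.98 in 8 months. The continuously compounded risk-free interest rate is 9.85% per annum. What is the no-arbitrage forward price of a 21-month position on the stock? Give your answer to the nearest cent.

PV(dividends) I = 15.98·e^(−0.0985·3/12) + 15.98·e^(−0.0985·6/12) + 15.98·e^(−0.0985·8/12)
I = 15.5913 + 15.2121 + 14.9644 = 45.7678
F = (S − I)·e^(rT) = (561.99 − 45.7678) · e^(0.0985·21/12)
= 516.2222 · e^0.172375 = 516.2222 × 1.188123 = kr 613.34

kr 613.34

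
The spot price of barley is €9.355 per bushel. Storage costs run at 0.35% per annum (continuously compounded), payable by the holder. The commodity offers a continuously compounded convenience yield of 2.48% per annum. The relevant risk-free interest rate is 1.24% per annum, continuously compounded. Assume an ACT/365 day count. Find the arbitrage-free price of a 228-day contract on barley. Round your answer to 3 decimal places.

Net carry = r + u − y = 0.0124 + 0.0035 − 0.0248 = -0.0089
F = S·e^((r+u−y)T) = 9.355 · e^(-0.0089 × 228/365) = 9.355 · e^-0.005559
= 9.355 × 0.994456 = €9.303 per bushel

€9.303 per bushel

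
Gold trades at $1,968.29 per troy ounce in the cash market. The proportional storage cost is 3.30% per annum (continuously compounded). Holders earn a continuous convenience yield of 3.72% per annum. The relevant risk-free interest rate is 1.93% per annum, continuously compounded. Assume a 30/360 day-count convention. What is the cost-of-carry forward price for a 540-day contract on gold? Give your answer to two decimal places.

$2,013.38 per troy ounce

Net carry = r + u − y = 0.0193 + 0.0330 − 0.0372 = 0.0151
F = S·e^((r+u−y)T) = 1968.29 · e^(0.0151 × 540/360) = 1968.29 · e^0.02265000
= 1968.29 × 1.02290846 = $2,013.38 per troy ounce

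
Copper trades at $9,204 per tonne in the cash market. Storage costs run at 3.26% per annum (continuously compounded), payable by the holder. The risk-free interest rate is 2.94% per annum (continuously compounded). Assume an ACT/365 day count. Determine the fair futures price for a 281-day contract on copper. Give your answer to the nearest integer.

Net carry = r + u − y = 0.0294 + 0.0326 − 0.0000 = 0.0620
F = S·e^((r+u−y)T) = 9204 · e^(0.0620 × 281/365) = 9204 · e^0.047732
= 9204 × 1.048890 = $9,654 per tonne

$9,654 per tonne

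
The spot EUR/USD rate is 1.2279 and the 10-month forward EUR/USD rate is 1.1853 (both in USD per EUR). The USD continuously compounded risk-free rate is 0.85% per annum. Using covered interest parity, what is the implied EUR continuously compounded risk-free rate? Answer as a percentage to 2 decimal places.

5.09%

F = S·e^((r_USD − r_EUR)T) ⇒ r_EUR = r_USD − ln(F/S)/T
ln(1.1853/1.2279) = -0.035309; /(10/12) = -0.042371
r_EUR = 0.0085 + 0.042371 = 0.050871
r_EUR = 5.09%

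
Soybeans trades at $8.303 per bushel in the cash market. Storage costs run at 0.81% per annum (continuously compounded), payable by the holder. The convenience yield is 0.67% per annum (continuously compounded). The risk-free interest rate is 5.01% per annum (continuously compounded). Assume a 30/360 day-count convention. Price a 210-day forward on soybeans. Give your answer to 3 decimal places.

Net carry = r + u − y = 0.0501 + 0.0081 − 0.0067 = 0.0515
F = S·e^((r+u−y)T) = 8.303 · e^(0.0515 × 210/360) = 8.303 · e^0.030042
= 8.303 × 1.030498 = $8.556 per bushel

$8.556 per bushel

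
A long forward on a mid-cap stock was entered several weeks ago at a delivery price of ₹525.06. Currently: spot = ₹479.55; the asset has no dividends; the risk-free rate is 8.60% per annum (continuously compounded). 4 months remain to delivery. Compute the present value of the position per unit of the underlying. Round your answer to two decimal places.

Current fair forward for the remaining 4 months: F = S·e^(r·T), r = 0.0860
F = 479.55 · e^(0.0860 × 4/12) = 479.55 × 1.029082 = 493.4963
Value of long forward = (F − K)·e^(−rT) = (493.4963 − 525.06) · e^(−0.0860·4/12)
= -31.5637 × 0.971740 = -30.67

-₹30.67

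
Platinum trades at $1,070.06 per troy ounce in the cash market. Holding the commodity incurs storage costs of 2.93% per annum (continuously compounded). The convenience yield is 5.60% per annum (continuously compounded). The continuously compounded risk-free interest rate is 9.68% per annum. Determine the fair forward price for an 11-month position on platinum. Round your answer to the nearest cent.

$1,141.08 per troy ounce

Net carry = r + u − y = 0.0968 + 0.0293 − 0.0560 = 0.0701
F = S·e^((r+u−y)T) = 1070.06 · e^(0.0701 × 11/12) = 1070.06 · e^0.06425833
= 1070.06 × 1.06636784 = $1,141.08 per troy ounce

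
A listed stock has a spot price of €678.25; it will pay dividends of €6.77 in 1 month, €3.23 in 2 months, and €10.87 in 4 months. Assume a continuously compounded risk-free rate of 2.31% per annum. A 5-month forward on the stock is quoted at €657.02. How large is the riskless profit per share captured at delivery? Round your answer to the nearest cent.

PV(dividends) I = 6.77·e^(−0.0231·1/12) + 3.23·e^(−0.0231·2/12) + 10.87·e^(−0.0231·4/12) = 20.7612
Fair forward F* = (S − I)·e^(rT) = (678.25 − 20.7612)·e^0.009625 = 657.4888 × 1.009671 = 663.8474
Market €657.02 < fair 663.8474: forward underpriced → reverse cash-and-carry (short the stock, invest proceeds at r, pay the dividends, go long the forward).
Profit at T = |F_mkt − F*| = |657.02 − 663.8474| = €6.83 per share

€6.83 per share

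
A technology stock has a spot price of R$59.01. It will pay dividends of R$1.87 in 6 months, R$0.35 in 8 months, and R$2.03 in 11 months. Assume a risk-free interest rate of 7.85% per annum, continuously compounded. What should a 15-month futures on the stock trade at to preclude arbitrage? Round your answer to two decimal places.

R$60.66

PV(dividends) I = 1.87·e^(−0.0785·6/12) + 0.35·e^(−0.0785·8/12) + 2.03·e^(−0.0785·11/12)
I = 1.7980 + 0.3322 + 1.8891 = 4.0193
F = (S − I)·e^(rT) = (59.01 − 4.0193) · e^(0.0785·15/12)
= 54.9907 · e^0.098125 = 54.9907 × 1.103101 = R$60.66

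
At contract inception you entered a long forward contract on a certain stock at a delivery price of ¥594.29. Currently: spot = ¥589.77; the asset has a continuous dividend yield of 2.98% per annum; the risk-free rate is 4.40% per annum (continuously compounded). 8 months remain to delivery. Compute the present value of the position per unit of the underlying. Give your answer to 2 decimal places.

Current fair forward for the remaining 8 months: F = S·e^((r − q)·T), (r − q) = 0.0440 − 0.0298 = 0.0142
F = 589.77 · e^(0.0142 × 8/12) = 589.77 × 1.009512 = 595.3799
Value of long forward = (F − K)·e^(−rT) = (595.3799 − 594.29) · e^(−0.0440·8/12)
= 1.0899 × 0.971093 = 1.06

¥1.06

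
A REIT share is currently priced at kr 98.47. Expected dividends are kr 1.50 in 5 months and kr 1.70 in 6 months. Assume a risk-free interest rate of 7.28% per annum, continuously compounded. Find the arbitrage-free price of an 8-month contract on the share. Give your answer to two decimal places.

PV(dividends) I = 1.50·e^(−0.0728·5/12) + 1.70·e^(−0.0728·6/12)
I = 1.4552 + 1.6392 = 3.0944
F = (S − I)·e^(rT) = (98.47 − 3.0944) · e^(0.0728·8/12)
= 95.3756 · e^0.048533 = 95.3756 × 1.049730 = kr 100.12

kr 100.12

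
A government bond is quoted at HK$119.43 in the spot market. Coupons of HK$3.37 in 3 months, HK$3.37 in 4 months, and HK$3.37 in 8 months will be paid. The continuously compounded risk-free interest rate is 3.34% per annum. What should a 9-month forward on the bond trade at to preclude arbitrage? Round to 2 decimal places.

HK$112.24

PV(coupons) I = 3.37·e^(−0.0334·3/12) + 3.37·e^(−0.0334·4/12) + 3.37·e^(−0.0334·8/12)
I = 3.3420 + 3.3327 + 3.2958 = 9.9705
F = (S − I)·e^(rT) = (119.43 − 9.9705) · e^(0.0334·9/12)
= 109.4595 · e^0.025050 = 109.4595 × 1.025366 = HK$112.24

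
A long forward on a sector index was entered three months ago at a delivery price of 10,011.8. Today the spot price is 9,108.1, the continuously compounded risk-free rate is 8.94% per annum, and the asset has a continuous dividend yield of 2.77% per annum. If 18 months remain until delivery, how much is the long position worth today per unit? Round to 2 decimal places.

-17.93

Current fair forward for the remaining 18 months: F = S·e^((r − q)·T), (r − q) = 0.0894 − 0.0277 = 0.0617
F = 9108.1 · e^(0.0617 × 18/12) = 9108.1 × 1.09696799 = 9991.2941
Value of long forward = (F − K)·e^(−rT) = (9991.2941 − 10011.8) · e^(−0.0894·18/12)
= -20.5059 × 0.87450261 = -17.93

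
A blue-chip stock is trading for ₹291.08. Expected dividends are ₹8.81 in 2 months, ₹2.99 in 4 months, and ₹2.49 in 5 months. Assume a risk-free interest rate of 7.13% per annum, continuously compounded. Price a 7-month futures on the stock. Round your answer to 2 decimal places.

PV(dividends) I = 8.81·e^(−0.0713·2/12) + 2.99·e^(−0.0713·4/12) + 2.49·e^(−0.0713·5/12)
I = 8.7059 + 2.9198 + 2.4171 = 14.0428
F = (S − I)·e^(rT) = (291.08 − 14.0428) · e^(0.0713·7/12)
= 277.0372 · e^0.041592 = 277.0372 × 1.042469 = ₹288.80

₹288.80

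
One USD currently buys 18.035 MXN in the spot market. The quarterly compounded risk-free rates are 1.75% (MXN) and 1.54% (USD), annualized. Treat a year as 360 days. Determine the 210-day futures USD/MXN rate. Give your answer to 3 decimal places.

18.057

By covered interest parity, F = S · (1+r_MXN/4)^(4T) / (1+r_USD/4)^(4T)
= 18.035 × 1.010238 / 1.009006 = 18.035 × 1.001221
F = 18.057 MXN per USD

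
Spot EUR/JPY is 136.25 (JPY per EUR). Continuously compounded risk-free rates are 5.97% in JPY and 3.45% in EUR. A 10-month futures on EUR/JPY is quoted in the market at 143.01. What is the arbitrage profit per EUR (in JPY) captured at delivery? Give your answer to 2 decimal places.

Fair futures: F* = S·e^(carry·T), with carry = (r_JPY − r_EUR) = 0.0597 − 0.0345 = 0.0252
F* = 136.25 · e^(0.0252 × 10/12) = 136.25 · e^0.021000 = 136.25 × 1.021222 = 139.1415
Market 143.01 > fair 139.1415: forward overpriced → cash-and-carry (buy spot, short the forward).
At maturity, profit = |F_mkt − F*| = |143.01 − 139.1415| = 3.87 per EUR (in JPY)

3.87 per EUR (in JPY)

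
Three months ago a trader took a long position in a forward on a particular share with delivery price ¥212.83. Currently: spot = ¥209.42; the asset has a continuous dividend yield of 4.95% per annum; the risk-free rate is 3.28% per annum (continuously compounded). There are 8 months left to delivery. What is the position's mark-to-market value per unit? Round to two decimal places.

Current fair forward for the remaining 8 months: F = S·e^((r − q)·T), (r − q) = 0.0328 − 0.0495 = -0.0167
F = 209.42 · e^(-0.0167 × 8/12) = 209.42 × 0.988928 = 207.1013
Value of long forward = (F − K)·e^(−rT) = (207.1013 − 212.83) · e^(−0.0328·8/12)
= -5.7287 × 0.978371 = -5.60

-¥5.60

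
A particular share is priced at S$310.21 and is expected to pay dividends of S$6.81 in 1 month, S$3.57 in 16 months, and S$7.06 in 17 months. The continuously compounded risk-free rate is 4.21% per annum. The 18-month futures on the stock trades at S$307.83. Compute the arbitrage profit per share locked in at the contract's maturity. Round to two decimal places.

S$4.69 per share

PV(dividends) I = 6.81·e^(−0.0421·1/12) + 3.57·e^(−0.0421·16/12) + 7.06·e^(−0.0421·17/12) = 16.8125
Fair futures F* = (S − I)·e^(rT) = (310.21 − 16.8125)·e^0.063150 = 293.3975 × 1.065187 = 312.5232
Market S$307.83 < fair 312.5232: forward underpriced → reverse cash-and-carry (short the stock, invest proceeds at r, pay the dividends, go long the forward).
Profit at T = |F_mkt − F*| = |307.83 − 312.5232| = S$4.69 per share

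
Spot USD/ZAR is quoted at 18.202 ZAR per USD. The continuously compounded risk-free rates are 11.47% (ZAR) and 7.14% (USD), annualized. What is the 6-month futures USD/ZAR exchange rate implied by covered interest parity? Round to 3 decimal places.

18.600

F = S·e^((r_ZAR − r_USD)T) = 18.202 · e^((0.1147 − 0.0714) × 6/12)
= 18.202 · e^0.021650 = 18.202 × 1.021886
F = 18.600 ZAR per USD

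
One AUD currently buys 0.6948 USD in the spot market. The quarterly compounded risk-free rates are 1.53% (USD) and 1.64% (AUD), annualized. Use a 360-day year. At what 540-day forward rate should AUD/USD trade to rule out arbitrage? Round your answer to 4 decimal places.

By covered interest parity, F = S · (1+r_USD/4)^(4T) / (1+r_AUD/4)^(4T)
= 0.6948 × 1.023171 / 1.024854 = 0.6948 × 0.998358
F = 0.6937 USD per AUD

0.6937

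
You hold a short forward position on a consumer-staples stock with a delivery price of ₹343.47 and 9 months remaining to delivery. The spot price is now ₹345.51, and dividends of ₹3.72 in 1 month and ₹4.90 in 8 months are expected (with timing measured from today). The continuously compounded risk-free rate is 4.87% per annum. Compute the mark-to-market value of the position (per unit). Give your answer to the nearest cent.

PV(remaining dividends) I = 3.72·e^(−0.0487·1/12) + 4.90·e^(−0.0487·8/12) = 8.4484
Current forward F = (S − I)·e^(rT) = (345.51 − 8.4484)·e^(0.0487·9/12) = 337.0616 × 1.037200 = 349.6003
Value (long) = (F − K)·e^(−rT) = (349.6003 − 343.47) × 0.964134 = 5.9104
Short position value = −(long value) = -₹5.91

-₹5.91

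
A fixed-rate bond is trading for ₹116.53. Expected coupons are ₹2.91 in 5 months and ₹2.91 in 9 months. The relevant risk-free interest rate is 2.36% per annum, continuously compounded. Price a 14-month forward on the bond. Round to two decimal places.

₹113.88

PV(coupons) I = 2.91·e^(−0.0236·5/12) + 2.91·e^(−0.0236·9/12)
I = 2.8815 + 2.8589 = 5.7404
F = (S − I)·e^(rT) = (116.53 − 5.7404) · e^(0.0236·14/12)
= 110.7896 · e^0.027533 = 110.7896 × 1.027916 = ₹113.88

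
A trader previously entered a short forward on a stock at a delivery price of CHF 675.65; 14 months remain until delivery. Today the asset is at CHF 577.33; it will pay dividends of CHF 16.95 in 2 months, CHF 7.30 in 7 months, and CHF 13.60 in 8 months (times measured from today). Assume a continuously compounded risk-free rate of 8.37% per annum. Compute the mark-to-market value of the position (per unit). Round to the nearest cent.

PV(remaining dividends) I = 16.95·e^(−0.0837·2/12) + 7.30·e^(−0.0837·7/12) + 13.60·e^(−0.0837·8/12) = 36.5292
Current forward F = (S − I)·e^(rT) = (577.33 − 36.5292)·e^(0.0837·14/12) = 540.8008 × 1.102577 = 596.2745
Value (long) = (F − K)·e^(−rT) = (596.2745 − 675.65) × 0.906966 = -71.9909
Short position value = −(long value) = CHF 71.99

CHF 71.99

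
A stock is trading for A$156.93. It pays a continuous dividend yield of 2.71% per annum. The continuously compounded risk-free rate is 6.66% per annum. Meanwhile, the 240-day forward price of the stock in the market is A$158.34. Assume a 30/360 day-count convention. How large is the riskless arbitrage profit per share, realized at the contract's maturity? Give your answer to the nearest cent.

Fair forward: F* = S·e^(carry·T), with carry = (r − q) = 0.0666 − 0.0271 = 0.0395
F* = 156.93 · e^(0.0395 × 240/360) = 156.93 · e^0.026333 = 156.93 × 1.026683 = A$161.1174
Market A$158.34 < fair A$161.1174: forward underpriced → reverse cash-and-carry (short spot, go long the forward).
At maturity, profit = |F_mkt − F*| = |158.34 − 161.1174| = A$2.78 per share

A$2.78 per share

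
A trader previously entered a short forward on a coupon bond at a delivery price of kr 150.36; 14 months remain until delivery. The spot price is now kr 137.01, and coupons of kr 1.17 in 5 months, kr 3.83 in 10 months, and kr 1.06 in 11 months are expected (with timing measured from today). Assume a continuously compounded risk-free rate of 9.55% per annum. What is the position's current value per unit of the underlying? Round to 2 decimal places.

PV(remaining coupons) I = 1.17·e^(−0.0955·5/12) + 3.83·e^(−0.0955·10/12) + 1.06·e^(−0.0955·11/12) = 5.6325
Current forward F = (S − I)·e^(rT) = (137.01 − 5.6325)·e^(0.0955·14/12) = 131.3775 × 1.117861 = 146.8618
Value (long) = (F − K)·e^(−rT) = (146.8618 − 150.36) × 0.894566 = -3.1294
Short position value = −(long value) = kr 3.13

kr 3.13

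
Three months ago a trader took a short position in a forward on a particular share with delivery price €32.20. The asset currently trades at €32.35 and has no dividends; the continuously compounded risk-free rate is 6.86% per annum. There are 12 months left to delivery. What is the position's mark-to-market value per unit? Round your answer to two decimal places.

Current fair forward for the remaining 12 months: F = S·e^(r·T), r = 0.0686
F = 32.35 · e^(0.0686 × 12/12) = 32.35 × 1.071008 = 34.6471
Value of long forward = (F − K)·e^(−rT) = (34.6471 − 32.20) · e^(−0.0686·12/12)
= 2.4471 × 0.933700 = 2.28
Short position value = −(long value) = -€2.28

-€2.28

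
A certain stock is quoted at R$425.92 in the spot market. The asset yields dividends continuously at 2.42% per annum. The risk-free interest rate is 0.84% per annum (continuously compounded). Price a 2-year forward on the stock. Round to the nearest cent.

F = S·e^((r − q)T) = 425.92 · e^((0.0084 − 0.0242) × 2)
= 425.92 · e^-0.031600 = 425.92 × 0.968894
F = R$412.67

R$412.67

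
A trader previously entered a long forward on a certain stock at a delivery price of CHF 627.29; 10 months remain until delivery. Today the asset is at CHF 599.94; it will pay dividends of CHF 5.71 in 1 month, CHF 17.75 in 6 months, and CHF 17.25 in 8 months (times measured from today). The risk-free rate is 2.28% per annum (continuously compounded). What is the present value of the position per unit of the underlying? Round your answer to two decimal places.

-CHF 55.78

PV(remaining dividends) I = 5.71·e^(−0.0228·1/12) + 17.75·e^(−0.0228·6/12) + 17.25·e^(−0.0228·8/12) = 40.2377
Current forward F = (S − I)·e^(rT) = (599.94 − 40.2377)·e^(0.0228·10/12) = 559.7023 × 1.019182 = 570.4385
Value (long) = (F − K)·e^(−rT) = (570.4385 − 627.29) × 0.981179 = -55.7815
Value = -CHF 55.78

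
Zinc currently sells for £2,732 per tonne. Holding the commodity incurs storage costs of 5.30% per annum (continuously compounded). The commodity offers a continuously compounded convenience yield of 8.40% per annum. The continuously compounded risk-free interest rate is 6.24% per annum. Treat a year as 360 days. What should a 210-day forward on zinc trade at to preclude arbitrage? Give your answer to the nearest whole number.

£2,783 per tonne

Net carry = r + u − y = 0.0624 + 0.0530 − 0.0840 = 0.0314
F = S·e^((r+u−y)T) = 2732 · e^(0.0314 × 210/360) = 2732 · e^0.018317
= 2732 × 1.018486 = £2,783 per tonne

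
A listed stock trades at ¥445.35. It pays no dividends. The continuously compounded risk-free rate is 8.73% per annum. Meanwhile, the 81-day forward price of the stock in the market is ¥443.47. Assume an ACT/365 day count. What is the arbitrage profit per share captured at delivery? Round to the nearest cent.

Fair forward: F* = S·e^(carry·T), with carry = r = 0.0873
F* = 445.35 · e^(0.0873 × 81/365) = 445.35 · e^0.019373 = 445.35 × 1.019562 = ¥454.0619
Market ¥443.47 < fair ¥454.0619: forward underpriced → reverse cash-and-carry (short spot, go long the forward).
At maturity, profit = |F_mkt − F*| = |443.47 − 454.0619| = ¥10.59 per share

¥10.59 per share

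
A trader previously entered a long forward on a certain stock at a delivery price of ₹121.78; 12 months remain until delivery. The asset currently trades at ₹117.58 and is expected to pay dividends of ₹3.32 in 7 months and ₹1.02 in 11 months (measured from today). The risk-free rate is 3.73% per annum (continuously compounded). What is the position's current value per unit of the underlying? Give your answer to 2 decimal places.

-₹3.98

PV(remaining dividends) I = 3.32·e^(−0.0373·7/12) + 1.02·e^(−0.0373·11/12) = 4.2343
Current forward F = (S − I)·e^(rT) = (117.58 − 4.2343)·e^(0.0373·12/12) = 113.3457 × 1.038004 = 117.6533
Value (long) = (F − K)·e^(−rT) = (117.6533 − 121.78) × 0.963387 = -3.9756
Value = -₹3.98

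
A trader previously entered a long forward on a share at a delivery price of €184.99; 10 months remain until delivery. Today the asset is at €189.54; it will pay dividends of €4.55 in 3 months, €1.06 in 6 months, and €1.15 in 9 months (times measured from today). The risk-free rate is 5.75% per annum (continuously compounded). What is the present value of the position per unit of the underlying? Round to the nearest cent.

PV(remaining dividends) I = 4.55·e^(−0.0575·3/12) + 1.06·e^(−0.0575·6/12) + 1.15·e^(−0.0575·9/12) = 6.6165
Current forward F = (S − I)·e^(rT) = (189.54 − 6.6165)·e^(0.0575·10/12) = 182.9235 × 1.049083 = 191.9019
Value (long) = (F − K)·e^(−rT) = (191.9019 − 184.99) × 0.953213 = 6.5885
Value = €6.59

€6.59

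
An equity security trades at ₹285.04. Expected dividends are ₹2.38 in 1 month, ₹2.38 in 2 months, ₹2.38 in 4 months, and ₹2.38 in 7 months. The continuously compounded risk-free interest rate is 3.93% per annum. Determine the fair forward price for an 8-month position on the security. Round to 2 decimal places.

PV(dividends) I = 2.38·e^(−0.0393·1/12) + 2.38·e^(−0.0393·2/12) + 2.38·e^(−0.0393·4/12) + 2.38·e^(−0.0393·7/12)
I = 2.3722 + 2.3645 + 2.3490 + 2.3261 = 9.4118
F = (S − I)·e^(rT) = (285.04 − 9.4118) · e^(0.0393·8/12)
= 275.6282 · e^0.026200 = 275.6282 × 1.026546 = ₹282.95

₹282.95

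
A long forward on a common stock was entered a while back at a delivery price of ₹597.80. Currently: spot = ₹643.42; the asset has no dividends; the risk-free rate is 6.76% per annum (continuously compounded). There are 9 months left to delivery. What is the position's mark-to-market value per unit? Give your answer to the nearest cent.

Current fair forward for the remaining 9 months: F = S·e^(r·T), r = 0.0676
F = 643.42 · e^(0.0676 × 9/12) = 643.42 × 1.052007 = 676.8823
Value of long forward = (F − K)·e^(−rT) = (676.8823 − 597.80) · e^(−0.0676·9/12)
= 79.0823 × 0.950564 = 75.17

₹75.17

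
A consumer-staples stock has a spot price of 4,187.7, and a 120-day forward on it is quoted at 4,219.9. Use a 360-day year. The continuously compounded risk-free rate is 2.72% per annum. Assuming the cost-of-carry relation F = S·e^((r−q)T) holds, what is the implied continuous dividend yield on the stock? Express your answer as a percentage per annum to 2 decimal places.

0.42%

From F = S·e^((r−q)T): (r − q) = ln(F/S)/T
ln(4219.9/4187.7) = ln(1.007689) = 0.007660
(r − q) = 0.007660 / (120/360) = 0.022980
q = r − ln(F/S)/T = 0.0272 − 0.022980 = 0.004220
q = 0.42%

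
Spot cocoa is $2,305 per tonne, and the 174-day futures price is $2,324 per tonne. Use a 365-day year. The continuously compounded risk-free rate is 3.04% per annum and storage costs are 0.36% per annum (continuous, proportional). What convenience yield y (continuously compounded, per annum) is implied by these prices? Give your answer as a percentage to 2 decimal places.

F = S·e^((r+u−y)T) ⇒ (r+u−y) = ln(F/S)/T
ln(2324/2305) = 0.008209; /T ⇒ 0.017220
y = r + u − ln(F/S)/T = 0.0304 + 0.0036 − 0.017220 = 0.016780
y = 1.68%

1.68%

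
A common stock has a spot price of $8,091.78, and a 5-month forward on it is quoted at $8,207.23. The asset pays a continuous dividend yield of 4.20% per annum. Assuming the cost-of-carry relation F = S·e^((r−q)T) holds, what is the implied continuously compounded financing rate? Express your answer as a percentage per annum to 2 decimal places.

7.60%

From F = S·e^((r−q)T): (r − q) = ln(F/S)/T
ln(8207.23/8091.78) = ln(1.014268) = 0.014167
(r − q) = 0.014167 / (5/12) = 0.034001
r = ln(F/S)/T + q = 0.034001 + 0.0420 = 0.076001
r = 7.60%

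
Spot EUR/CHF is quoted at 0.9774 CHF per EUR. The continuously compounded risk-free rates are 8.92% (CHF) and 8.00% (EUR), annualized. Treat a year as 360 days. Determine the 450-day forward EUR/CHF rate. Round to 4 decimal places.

0.9887

F = S·e^((r_CHF − r_EUR)T) = 0.9774 · e^((0.0892 − 0.0800) × 450/360)
= 0.9774 · e^0.011500 = 0.9774 × 1.011566
F = 0.9887 CHF per EUR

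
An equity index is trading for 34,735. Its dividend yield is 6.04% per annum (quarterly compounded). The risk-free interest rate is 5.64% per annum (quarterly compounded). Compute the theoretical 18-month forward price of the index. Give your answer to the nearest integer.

F = S · (1+r/4)^(4T) / (1+q/4)^(4T)
= 34735 × 1.087639 / 1.094090 = 34735 × 0.994104
F = 34,530

34,530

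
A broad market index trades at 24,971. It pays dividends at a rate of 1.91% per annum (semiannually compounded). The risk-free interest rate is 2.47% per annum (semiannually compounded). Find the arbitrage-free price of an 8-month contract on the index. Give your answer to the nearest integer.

25,063

F = S · (1+r/2)^(2T) / (1+q/2)^(2T)
= 24971 × 1.016500 / 1.012754 = 24971 × 1.003699
F = 25,063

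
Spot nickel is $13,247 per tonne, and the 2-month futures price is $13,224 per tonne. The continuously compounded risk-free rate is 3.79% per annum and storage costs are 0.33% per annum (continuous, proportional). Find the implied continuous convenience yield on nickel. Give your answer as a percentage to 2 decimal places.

5.16%

F = S·e^((r+u−y)T) ⇒ (r+u−y) = ln(F/S)/T
ln(13224/13247) = -0.001738; /T ⇒ -0.010428
y = r + u − ln(F/S)/T = 0.0379 + 0.0033 + 0.010428 = 0.051628
y = 5.16%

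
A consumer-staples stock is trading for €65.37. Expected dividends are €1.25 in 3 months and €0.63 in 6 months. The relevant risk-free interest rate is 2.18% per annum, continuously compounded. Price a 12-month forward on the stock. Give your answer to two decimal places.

PV(dividends) I = 1.25·e^(−0.0218·3/12) + 0.63·e^(−0.0218·6/12)
I = 1.2432 + 0.6232 = 1.8664
F = (S − I)·e^(rT) = (65.37 − 1.8664) · e^(0.0218·12/12)
= 63.5036 · e^0.021800 = 63.5036 × 1.022039 = €64.90

€64.90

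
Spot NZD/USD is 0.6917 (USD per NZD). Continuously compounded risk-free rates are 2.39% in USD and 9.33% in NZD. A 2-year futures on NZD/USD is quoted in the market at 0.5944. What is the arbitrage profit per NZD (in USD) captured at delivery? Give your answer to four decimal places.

0.0077 per NZD (in USD)

Fair futures: F* = S·e^(carry·T), with carry = (r_USD − r_NZD) = 0.0239 − 0.0933 = -0.0694
F* = 0.6917 · e^(-0.0694 × 2) = 0.6917 · e^-0.138800 = 0.6917 × 0.870402 = 0.6021
Market 0.5944 < fair 0.6021: forward underpriced → reverse cash-and-carry (short spot, go long the forward).
At maturity, profit = |F_mkt − F*| = |0.5944 − 0.6021| = 0.0077 per NZD (in USD)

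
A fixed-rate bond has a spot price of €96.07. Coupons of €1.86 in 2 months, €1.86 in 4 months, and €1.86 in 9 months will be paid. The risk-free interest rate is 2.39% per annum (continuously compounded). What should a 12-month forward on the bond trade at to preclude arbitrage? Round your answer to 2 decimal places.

PV(coupons) I = 1.86·e^(−0.0239·2/12) + 1.86·e^(−0.0239·4/12) + 1.86·e^(−0.0239·9/12)
I = 1.8526 + 1.8452 + 1.8270 = 5.5248
F = (S − I)·e^(rT) = (96.07 − 5.5248) · e^(0.0239·12/12)
= 90.5452 · e^0.023900 = 90.5452 × 1.024188 = €92.74

€92.74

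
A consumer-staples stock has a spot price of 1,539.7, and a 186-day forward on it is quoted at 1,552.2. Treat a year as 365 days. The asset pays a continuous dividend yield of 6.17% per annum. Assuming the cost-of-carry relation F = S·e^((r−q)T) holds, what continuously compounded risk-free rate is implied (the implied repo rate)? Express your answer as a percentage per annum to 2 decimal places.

From F = S·e^((r−q)T): (r − q) = ln(F/S)/T
ln(1552.2/1539.7) = ln(1.008118) = 0.008085
(r − q) = 0.008085 / (186/365) = 0.015866
r = ln(F/S)/T + q = 0.015866 + 0.0617 = 0.077566
r = 7.76%

7.76%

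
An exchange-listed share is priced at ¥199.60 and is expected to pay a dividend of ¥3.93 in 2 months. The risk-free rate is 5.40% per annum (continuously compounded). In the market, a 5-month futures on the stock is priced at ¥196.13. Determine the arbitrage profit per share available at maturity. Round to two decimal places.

PV(dividends) I = 3.93·e^(−0.0540·2/12) = 3.8948
Fair futures F* = (S − I)·e^(rT) = (199.60 − 3.8948)·e^0.022500 = 195.7052 × 1.022755 = 200.1585
Market ¥196.13 < fair 200.1585: forward underpriced → reverse cash-and-carry (short the stock, invest proceeds at r, pay the dividends, go long the forward).
Profit at T = |F_mkt − F*| = |196.13 − 200.1585| = ¥4.03 per share

¥4.03 per share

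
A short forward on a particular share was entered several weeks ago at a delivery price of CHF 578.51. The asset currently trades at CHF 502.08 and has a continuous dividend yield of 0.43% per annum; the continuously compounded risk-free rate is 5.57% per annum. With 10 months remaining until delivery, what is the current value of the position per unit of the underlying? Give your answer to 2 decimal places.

Current fair forward for the remaining 10 months: F = S·e^((r − q)·T), (r − q) = 0.0557 − 0.0043 = 0.0514
F = 502.08 · e^(0.0514 × 10/12) = 502.08 × 1.043764 = 524.0530
Value of long forward = (F − K)·e^(−rT) = (524.0530 − 578.51) · e^(−0.0557·10/12)
= -54.4570 × 0.954644 = -51.99
Short position value = −(long value) = CHF 51.99

CHF 51.99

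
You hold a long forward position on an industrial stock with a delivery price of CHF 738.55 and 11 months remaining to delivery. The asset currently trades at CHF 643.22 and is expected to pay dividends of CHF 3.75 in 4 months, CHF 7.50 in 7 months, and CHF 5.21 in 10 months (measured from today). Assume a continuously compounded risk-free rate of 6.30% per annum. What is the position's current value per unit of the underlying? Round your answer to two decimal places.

-CHF 69.73

PV(remaining dividends) I = 3.75·e^(−0.0630·4/12) + 7.50·e^(−0.0630·7/12) + 5.21·e^(−0.0630·10/12) = 15.8450
Current forward F = (S − I)·e^(rT) = (643.22 − 15.8450)·e^(0.0630·11/12) = 627.3750 × 1.059450 = 664.6724
Value (long) = (F − K)·e^(−rT) = (664.6724 − 738.55) × 0.943886 = -69.7320
Value = -CHF 69.73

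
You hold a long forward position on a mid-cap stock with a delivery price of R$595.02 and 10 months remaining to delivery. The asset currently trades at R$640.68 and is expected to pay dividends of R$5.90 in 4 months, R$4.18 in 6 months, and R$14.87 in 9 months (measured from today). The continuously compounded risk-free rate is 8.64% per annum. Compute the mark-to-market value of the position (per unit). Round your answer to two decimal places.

R$63.32

PV(remaining dividends) I = 5.90·e^(−0.0864·4/12) + 4.18·e^(−0.0864·6/12) + 14.87·e^(−0.0864·9/12) = 23.6728
Current forward F = (S − I)·e^(rT) = (640.68 − 23.6728)·e^(0.0864·10/12) = 617.0072 × 1.074655 = 663.0699
Value (long) = (F − K)·e^(−rT) = (663.0699 − 595.02) × 0.930531 = 63.3225
Value = R$63.32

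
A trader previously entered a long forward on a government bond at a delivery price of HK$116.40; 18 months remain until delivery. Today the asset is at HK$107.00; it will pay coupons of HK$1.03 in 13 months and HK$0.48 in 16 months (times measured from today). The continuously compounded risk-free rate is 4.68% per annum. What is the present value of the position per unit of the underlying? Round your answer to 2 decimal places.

-HK$2.94

PV(remaining coupons) I = 1.03·e^(−0.0468·13/12) + 0.48·e^(−0.0468·16/12) = 1.4300
Current forward F = (S − I)·e^(rT) = (107.00 − 1.4300)·e^(0.0468·18/12) = 105.5700 × 1.072723 = 113.2474
Value (long) = (F − K)·e^(−rT) = (113.2474 − 116.40) × 0.932207 = -2.9389
Value = -HK$2.94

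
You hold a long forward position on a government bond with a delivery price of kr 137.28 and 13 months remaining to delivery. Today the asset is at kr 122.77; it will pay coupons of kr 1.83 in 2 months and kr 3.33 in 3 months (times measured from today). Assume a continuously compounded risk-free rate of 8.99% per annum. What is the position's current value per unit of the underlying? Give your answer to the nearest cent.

-kr 6.83

PV(remaining coupons) I = 1.83·e^(−0.0899·2/12) + 3.33·e^(−0.0899·3/12) = 5.0588
Current forward F = (S − I)·e^(rT) = (122.77 − 5.0588)·e^(0.0899·13/12) = 117.7112 × 1.102292 = 129.7521
Value (long) = (F − K)·e^(−rT) = (129.7521 − 137.28) × 0.907201 = -6.8293
Value = -kr 6.83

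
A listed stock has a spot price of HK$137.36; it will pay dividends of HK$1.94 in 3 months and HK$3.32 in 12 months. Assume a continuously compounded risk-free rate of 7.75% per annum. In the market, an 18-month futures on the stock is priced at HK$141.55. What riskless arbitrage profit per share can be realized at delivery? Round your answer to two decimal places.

HK$7.15 per share

PV(dividends) I = 1.94·e^(−0.0775·3/12) + 3.32·e^(−0.0775·12/12) = 4.9752
Fair futures F* = (S − I)·e^(rT) = (137.36 − 4.9752)·e^0.116250 = 132.3848 × 1.123277 = 148.7048
Market HK$141.55 < fair 148.7048: forward underpriced → reverse cash-and-carry (short the stock, invest proceeds at r, pay the dividends, go long the forward).
Profit at T = |F_mkt − F*| = |141.55 − 148.7048| = HK$7.15 per share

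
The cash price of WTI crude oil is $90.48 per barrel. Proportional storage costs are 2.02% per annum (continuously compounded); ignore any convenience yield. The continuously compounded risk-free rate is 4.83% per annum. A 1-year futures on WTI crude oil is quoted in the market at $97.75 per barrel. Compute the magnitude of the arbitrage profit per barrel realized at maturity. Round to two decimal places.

Fair futures: F* = S·e^(carry·T), with carry = (r + u) = 0.0483 + 0.0202 = 0.0685
F* = 90.48 · e^(0.0685 × 1) = 90.48 · e^0.068500 = 90.48 × 1.070901 = $96.8951
Market $97.75 > fair $96.8951: forward overpriced → cash-and-carry (buy spot, short the forward).
At maturity, profit = |F_mkt − F*| = |97.75 − 96.8951| = $0.85 per barrel

$0.85 per barrel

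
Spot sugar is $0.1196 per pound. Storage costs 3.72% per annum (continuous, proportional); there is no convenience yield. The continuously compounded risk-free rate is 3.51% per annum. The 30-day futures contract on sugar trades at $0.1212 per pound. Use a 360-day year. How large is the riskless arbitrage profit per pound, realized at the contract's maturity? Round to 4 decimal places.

Fair futures: F* = S·e^(carry·T), with carry = (r + u) = 0.0351 + 0.0372 = 0.0723
F* = 0.1196 · e^(0.0723 × 30/360) = 0.1196 · e^0.006025 = 0.1196 × 1.006043 = $0.1203
Market $0.1212 > fair $0.1203: forward overpriced → cash-and-carry (buy spot, short the forward).
At maturity, profit = |F_mkt − F*| = |0.1212 − 0.1203| = $0.0009 per pound

$0.0009 per pound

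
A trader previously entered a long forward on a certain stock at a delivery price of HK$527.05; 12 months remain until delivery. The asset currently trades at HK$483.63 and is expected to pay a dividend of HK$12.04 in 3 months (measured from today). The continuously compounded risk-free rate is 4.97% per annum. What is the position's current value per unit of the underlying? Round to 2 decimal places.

-HK$29.76

PV(remaining dividends) I = 12.04·e^(−0.0497·3/12) = 11.8913
Current forward F = (S − I)·e^(rT) = (483.63 − 11.8913)·e^(0.0497·12/12) = 471.7387 × 1.050956 = 495.7766
Value (long) = (F − K)·e^(−rT) = (495.7766 − 527.05) × 0.951515 = -29.7571
Value = -HK$29.76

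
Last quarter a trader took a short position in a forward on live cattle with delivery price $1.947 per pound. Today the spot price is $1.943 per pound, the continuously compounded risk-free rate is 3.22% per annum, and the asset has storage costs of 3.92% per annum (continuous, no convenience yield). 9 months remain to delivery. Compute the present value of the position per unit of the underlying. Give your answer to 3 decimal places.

Current fair forward for the remaining 9 months: F = S·e^((r + u)·T), (r + u) = 0.0322 + 0.0392 = 0.0714
F = 1.943 · e^(0.0714 × 9/12) = 1.943 × 1.055010 = 2.0499
Value of long forward = (F − K)·e^(−rT) = (2.0499 − 1.947) · e^(−0.0322·9/12)
= 0.1029 × 0.976139 = 0.100
Short position value = −(long value) = -$0.100

-$0.100 per pound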